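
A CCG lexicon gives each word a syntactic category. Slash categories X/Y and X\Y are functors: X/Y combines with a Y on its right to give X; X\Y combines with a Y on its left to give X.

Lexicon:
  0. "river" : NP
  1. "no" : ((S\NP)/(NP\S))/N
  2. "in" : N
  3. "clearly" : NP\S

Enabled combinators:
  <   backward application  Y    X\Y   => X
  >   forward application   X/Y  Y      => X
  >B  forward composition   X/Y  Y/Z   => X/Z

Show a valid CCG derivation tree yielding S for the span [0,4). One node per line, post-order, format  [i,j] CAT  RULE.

[0,4] S   <
  [0,1] "river" : NP
  [1,4] S\NP   >
    [1,3] (S\NP)/(NP\S)   >
      [1,2] "no" : ((S\NP)/(NP\S))/N
      [2,3] "in" : N
    [3,4] "clearly" : NP\S

[0,1] NP  lex  "river"
[1,2] ((S\NP)/(NP\S))/N  lex  "no"
[2,3] N  lex  "in"
[1,3] (S\NP)/(NP\S)  >  k=2
[3,4] NP\S  lex  "clearly"
[1,4] S\NP  >  k=3
[0,4] S  <  k=1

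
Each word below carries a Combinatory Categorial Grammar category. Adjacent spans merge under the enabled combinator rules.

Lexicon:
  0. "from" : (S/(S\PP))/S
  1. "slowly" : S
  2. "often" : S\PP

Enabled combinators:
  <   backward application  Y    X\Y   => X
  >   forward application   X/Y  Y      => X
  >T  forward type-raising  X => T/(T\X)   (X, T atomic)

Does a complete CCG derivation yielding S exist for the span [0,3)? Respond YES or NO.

[0,3] S   >
  [0,2] S/(S\PP)   >
    [0,1] "from" : (S/(S\PP))/S
    [1,2] "slowly" : S
  [2,3] "often" : S\PP

YES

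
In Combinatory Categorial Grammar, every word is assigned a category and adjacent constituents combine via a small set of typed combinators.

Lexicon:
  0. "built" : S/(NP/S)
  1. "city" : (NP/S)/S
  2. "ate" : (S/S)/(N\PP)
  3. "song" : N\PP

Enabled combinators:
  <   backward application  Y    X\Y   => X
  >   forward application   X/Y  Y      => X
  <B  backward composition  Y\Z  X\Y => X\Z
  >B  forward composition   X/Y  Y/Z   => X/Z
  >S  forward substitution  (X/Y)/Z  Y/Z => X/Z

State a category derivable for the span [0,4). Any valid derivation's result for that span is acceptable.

[0,4] S   >
  [0,1] "built" : S/(NP/S)
  [1,4] NP/S   >S
    [1,2] "city" : (NP/S)/S
    [2,4] S/S   >
      [2,3] "ate" : (S/S)/(N\PP)
      [3,4] "song" : N\PP

S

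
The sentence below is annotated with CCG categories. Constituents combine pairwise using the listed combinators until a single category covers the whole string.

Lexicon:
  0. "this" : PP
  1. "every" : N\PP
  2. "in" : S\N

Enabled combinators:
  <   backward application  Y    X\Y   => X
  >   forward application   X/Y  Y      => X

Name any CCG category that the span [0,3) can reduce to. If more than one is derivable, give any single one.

[0,3] S   <
  [0,2] N   <
    [0,1] "this" : PP
    [1,2] "every" : N\PP
  [2,3] "in" : S\N

S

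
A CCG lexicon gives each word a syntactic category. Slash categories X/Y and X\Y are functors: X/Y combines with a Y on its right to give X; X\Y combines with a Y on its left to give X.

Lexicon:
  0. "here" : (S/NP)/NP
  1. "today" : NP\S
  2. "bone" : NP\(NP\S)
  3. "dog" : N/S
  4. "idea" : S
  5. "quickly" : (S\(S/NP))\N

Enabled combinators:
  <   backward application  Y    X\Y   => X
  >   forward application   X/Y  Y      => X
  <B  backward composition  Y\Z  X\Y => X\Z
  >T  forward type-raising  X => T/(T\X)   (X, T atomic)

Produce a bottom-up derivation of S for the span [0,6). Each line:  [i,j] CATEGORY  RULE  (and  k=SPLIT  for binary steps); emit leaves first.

[0,6] S   <
  [0,3] S/NP   >
    [0,1] "here" : (S/NP)/NP
    [1,3] NP   <
      [1,2] "today" : NP\S
      [2,3] "bone" : NP\(NP\S)
  [3,6] S\(S/NP)   <
    [3,5] N   >
      [3,4] "dog" : N/S
      [4,5] "idea" : S
    [5,6] "quickly" : (S\(S/NP))\N

[0,1] (S/NP)/NP  lex  "here"
[1,2] NP\S  lex  "today"
[2,3] NP\(NP\S)  lex  "bone"
[1,3] NP  <  k=2
[0,3] S/NP  >  k=1
[3,4] N/S  lex  "dog"
[4,5] S  lex  "idea"
[3,5] N  >  k=4
[5,6] (S\(S/NP))\N  lex  "quickly"
[3,6] S\(S/NP)  <  k=5
[0,6] S  <  k=3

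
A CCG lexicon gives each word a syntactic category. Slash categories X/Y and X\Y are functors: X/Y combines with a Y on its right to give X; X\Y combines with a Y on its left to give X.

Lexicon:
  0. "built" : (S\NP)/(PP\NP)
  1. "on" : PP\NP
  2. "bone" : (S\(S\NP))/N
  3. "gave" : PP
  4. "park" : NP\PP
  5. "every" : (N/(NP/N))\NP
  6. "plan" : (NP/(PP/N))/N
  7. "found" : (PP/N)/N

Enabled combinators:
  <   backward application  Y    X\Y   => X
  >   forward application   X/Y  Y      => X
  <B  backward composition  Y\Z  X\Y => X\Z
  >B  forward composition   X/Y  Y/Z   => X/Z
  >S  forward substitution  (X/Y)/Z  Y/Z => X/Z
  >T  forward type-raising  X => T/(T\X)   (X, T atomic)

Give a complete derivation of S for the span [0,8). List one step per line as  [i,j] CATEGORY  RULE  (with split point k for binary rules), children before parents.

[0,8] S   <
  [0,2] S\NP   >
    [0,1] "built" : (S\NP)/(PP\NP)
    [1,2] "on" : PP\NP
  [2,8] S\(S\NP)   >
    [2,3] "bone" : (S\(S\NP))/N
    [3,8] N   >
      [3,6] N/(NP/N)   <
        [3,5] NP   >
          [3,4] NP/(NP\PP)   >T
            [3,4] "gave" : PP
          [4,5] "park" : NP\PP
        [5,6] "every" : (N/(NP/N))\NP
      [6,8] NP/N   >S
        [6,7] "plan" : (NP/(PP/N))/N
        [7,8] "found" : (PP/N)/N

[0,1] (S\NP)/(PP\NP)  lex  "built"
[1,2] PP\NP  lex  "on"
[0,2] S\NP  >  k=1
[2,3] (S\(S\NP))/N  lex  "bone"
[3,4] PP  lex  "gave"
[3,4] NP/(NP\PP)  >T
[4,5] NP\PP  lex  "park"
[3,5] NP  >  k=4
[5,6] (N/(NP/N))\NP  lex  "every"
[3,6] N/(NP/N)  <  k=5
[6,7] (NP/(PP/N))/N  lex  "plan"
[7,8] (PP/N)/N  lex  "found"
[6,8] NP/N  >S  k=7
[3,8] N  >  k=6
[2,8] S\(S\NP)  >  k=3
[0,8] S  <  k=2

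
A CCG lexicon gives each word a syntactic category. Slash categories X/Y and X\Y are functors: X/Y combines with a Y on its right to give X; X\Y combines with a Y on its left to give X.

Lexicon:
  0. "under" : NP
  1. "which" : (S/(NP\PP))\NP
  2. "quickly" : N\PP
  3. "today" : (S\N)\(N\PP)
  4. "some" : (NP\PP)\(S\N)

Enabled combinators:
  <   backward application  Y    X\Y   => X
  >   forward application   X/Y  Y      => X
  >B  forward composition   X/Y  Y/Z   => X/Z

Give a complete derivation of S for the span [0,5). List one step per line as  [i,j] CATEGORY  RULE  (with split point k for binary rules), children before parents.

[0,1] NP  lex  "under"
[1,2] (S/(NP\PP))\NP  lex  "which"
[0,2] S/(NP\PP)  <  k=1
[2,3] N\PP  lex  "quickly"
[3,4] (S\N)\(N\PP)  lex  "today"
[2,4] S\N  <  k=3
[4,5] (NP\PP)\(S\N)  lex  "some"
[2,5] NP\PP  <  k=4
[0,5] S  >  k=2

[0,5] S   >
  [0,2] S/(NP\PP)   <
    [0,1] "under" : NP
    [1,2] "which" : (S/(NP\PP))\NP
  [2,5] NP\PP   <
    [2,4] S\N   <
      [2,3] "quickly" : N\PP
      [3,4] "today" : (S\N)\(N\PP)
    [4,5] "some" : (NP\PP)\(S\N)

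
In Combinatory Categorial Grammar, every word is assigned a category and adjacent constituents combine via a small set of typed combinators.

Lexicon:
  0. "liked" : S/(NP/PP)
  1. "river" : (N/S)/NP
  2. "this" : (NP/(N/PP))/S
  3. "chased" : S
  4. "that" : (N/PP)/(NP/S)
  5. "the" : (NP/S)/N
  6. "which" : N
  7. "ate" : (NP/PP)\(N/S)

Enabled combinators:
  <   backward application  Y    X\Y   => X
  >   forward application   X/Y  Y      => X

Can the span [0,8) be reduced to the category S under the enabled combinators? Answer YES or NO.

YES

[0,8] S   >
  [0,1] "liked" : S/(NP/PP)
  [1,8] NP/PP   <
    [1,7] N/S   >
      [1,2] "river" : (N/S)/NP
      [2,7] NP   >
        [2,4] NP/(N/PP)   >
          [2,3] "this" : (NP/(N/PP))/S
          [3,4] "chased" : S
        [4,7] N/PP   >
          [4,5] "that" : (N/PP)/(NP/S)
          [5,7] NP/S   >
            [5,6] "the" : (NP/S)/N
            [6,7] "which" : N
    [7,8] "ate" : (NP/PP)\(N/S)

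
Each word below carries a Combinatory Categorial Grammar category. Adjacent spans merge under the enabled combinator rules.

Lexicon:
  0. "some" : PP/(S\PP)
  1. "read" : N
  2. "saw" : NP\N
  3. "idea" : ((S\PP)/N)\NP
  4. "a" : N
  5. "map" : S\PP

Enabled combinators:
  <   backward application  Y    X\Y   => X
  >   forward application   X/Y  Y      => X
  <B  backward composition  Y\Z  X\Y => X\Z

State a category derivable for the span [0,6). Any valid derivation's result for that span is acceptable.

S

[0,6] S   <
  [0,5] PP   >
    [0,1] "some" : PP/(S\PP)
    [1,5] S\PP   >
      [1,4] (S\PP)/N   <
        [1,3] NP   <
          [1,2] "read" : N
          [2,3] "saw" : NP\N
        [3,4] "idea" : ((S\PP)/N)\NP
      [4,5] "a" : N
  [5,6] "map" : S\PP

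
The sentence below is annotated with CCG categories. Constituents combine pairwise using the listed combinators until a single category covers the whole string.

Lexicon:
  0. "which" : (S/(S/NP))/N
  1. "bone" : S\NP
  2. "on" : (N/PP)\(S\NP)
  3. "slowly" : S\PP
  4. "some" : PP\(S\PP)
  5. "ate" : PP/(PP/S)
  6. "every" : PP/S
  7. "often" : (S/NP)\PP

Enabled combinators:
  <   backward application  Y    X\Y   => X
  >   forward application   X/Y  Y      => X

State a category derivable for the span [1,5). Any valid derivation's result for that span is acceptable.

N

[0,8] S   >
  [0,5] S/(S/NP)   >
    [0,1] "which" : (S/(S/NP))/N
    [1,5] N   >
      [1,3] N/PP   <
        [1,2] "bone" : S\NP
        [2,3] "on" : (N/PP)\(S\NP)
      [3,5] PP   <
        [3,4] "slowly" : S\PP
        [4,5] "some" : PP\(S\PP)
  [5,8] S/NP   <
    [5,7] PP   >
      [5,6] "ate" : PP/(PP/S)
      [6,7] "every" : PP/S
    [7,8] "often" : (S/NP)\PP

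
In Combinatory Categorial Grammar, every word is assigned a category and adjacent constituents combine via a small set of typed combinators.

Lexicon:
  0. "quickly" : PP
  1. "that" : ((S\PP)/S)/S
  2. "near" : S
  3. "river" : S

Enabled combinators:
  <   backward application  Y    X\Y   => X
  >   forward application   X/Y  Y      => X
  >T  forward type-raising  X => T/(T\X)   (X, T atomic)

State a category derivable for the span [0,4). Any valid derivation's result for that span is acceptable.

[0,4] S   >
  [0,1] S/(S\PP)   >T
    [0,1] "quickly" : PP
  [1,4] S\PP   >
    [1,3] (S\PP)/S   >
      [1,2] "that" : ((S\PP)/S)/S
      [2,3] "near" : S
    [3,4] "river" : S

S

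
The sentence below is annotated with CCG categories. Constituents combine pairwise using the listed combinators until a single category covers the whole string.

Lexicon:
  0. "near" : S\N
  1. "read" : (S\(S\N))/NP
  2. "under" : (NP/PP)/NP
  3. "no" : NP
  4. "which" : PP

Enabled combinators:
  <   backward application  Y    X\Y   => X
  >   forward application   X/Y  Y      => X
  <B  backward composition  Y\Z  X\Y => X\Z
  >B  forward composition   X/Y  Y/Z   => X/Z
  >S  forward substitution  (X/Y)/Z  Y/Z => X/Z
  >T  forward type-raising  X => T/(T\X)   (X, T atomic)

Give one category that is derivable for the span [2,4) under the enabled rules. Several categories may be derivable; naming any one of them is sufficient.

NP/PP

[0,5] S   <
  [0,1] "near" : S\N
  [1,5] S\(S\N)   >
    [1,2] "read" : (S\(S\N))/NP
    [2,5] NP   >
      [2,4] NP/PP   >
        [2,3] "under" : (NP/PP)/NP
        [3,4] "no" : NP
      [4,5] "which" : PP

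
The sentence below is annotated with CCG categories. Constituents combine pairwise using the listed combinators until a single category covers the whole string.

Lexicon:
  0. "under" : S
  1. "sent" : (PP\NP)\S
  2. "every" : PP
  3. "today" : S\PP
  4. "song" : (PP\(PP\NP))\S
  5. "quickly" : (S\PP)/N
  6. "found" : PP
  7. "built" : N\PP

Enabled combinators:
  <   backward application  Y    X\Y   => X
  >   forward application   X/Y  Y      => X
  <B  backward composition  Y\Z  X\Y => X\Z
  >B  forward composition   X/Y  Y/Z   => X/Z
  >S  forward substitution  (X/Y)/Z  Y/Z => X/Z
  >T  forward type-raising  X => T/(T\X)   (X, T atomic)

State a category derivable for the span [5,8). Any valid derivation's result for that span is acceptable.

S\PP

[0,8] S   <
  [0,5] PP   <
    [0,2] PP\NP   <
      [0,1] "under" : S
      [1,2] "sent" : (PP\NP)\S
    [2,5] PP\(PP\NP)   <
      [2,4] S   <
        [2,3] "every" : PP
        [3,4] "today" : S\PP
      [4,5] "song" : (PP\(PP\NP))\S
  [5,8] S\PP   >
    [5,6] "quickly" : (S\PP)/N
    [6,8] N   <
      [6,7] "found" : PP
      [7,8] "built" : N\PP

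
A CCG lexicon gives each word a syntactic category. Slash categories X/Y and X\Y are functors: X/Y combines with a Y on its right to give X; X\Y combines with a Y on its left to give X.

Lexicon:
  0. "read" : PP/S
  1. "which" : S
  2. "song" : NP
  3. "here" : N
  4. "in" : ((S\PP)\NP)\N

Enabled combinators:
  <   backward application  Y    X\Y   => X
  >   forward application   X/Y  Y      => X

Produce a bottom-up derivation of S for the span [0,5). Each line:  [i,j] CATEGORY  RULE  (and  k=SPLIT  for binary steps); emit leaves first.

[0,5] S   <
  [0,2] PP   >
    [0,1] "read" : PP/S
    [1,2] "which" : S
  [2,5] S\PP   <
    [2,3] "song" : NP
    [3,5] (S\PP)\NP   <
      [3,4] "here" : N
      [4,5] "in" : ((S\PP)\NP)\N

[0,1] PP/S  lex  "read"
[1,2] S  lex  "which"
[0,2] PP  >  k=1
[2,3] NP  lex  "song"
[3,4] N  lex  "here"
[4,5] ((S\PP)\NP)\N  lex  "in"
[3,5] (S\PP)\NP  <  k=4
[2,5] S\PP  <  k=3
[0,5] S  <  k=2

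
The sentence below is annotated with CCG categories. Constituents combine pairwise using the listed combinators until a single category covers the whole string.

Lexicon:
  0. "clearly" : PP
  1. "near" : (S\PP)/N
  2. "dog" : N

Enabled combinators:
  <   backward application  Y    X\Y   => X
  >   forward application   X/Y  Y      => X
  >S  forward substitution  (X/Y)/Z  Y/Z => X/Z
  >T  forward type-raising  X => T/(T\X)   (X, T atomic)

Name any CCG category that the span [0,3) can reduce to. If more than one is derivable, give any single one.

S

[0,3] S   <
  [0,1] "clearly" : PP
  [1,3] S\PP   >
    [1,2] "near" : (S\PP)/N
    [2,3] "dog" : N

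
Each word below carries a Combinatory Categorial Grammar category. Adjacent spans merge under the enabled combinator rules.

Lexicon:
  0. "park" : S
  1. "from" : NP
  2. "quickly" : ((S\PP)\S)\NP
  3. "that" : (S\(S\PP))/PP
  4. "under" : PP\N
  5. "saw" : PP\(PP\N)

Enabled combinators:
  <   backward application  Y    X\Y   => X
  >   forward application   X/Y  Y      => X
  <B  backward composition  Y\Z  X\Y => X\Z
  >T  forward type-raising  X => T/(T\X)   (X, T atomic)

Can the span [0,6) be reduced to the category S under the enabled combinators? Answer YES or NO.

[0,6] S   <
  [0,3] S\PP   <
    [0,1] "park" : S
    [1,3] (S\PP)\S   <
      [1,2] "from" : NP
      [2,3] "quickly" : ((S\PP)\S)\NP
  [3,6] S\(S\PP)   >
    [3,4] "that" : (S\(S\PP))/PP
    [4,6] PP   <
      [4,5] "under" : PP\N
      [5,6] "saw" : PP\(PP\N)

YES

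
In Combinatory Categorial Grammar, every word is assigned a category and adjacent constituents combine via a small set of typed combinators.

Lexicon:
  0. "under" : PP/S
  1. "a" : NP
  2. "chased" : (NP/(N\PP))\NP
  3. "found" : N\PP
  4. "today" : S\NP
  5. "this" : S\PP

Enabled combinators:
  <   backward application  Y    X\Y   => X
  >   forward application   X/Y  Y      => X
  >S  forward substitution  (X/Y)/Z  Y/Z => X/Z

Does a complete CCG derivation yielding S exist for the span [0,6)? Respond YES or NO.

[0,6] S   <
  [0,5] PP   >
    [0,1] "under" : PP/S
    [1,5] S   <
      [1,4] NP   >
        [1,3] NP/(N\PP)   <
          [1,2] "a" : NP
          [2,3] "chased" : (NP/(N\PP))\NP
        [3,4] "found" : N\PP
      [4,5] "today" : S\NP
  [5,6] "this" : S\PP

YES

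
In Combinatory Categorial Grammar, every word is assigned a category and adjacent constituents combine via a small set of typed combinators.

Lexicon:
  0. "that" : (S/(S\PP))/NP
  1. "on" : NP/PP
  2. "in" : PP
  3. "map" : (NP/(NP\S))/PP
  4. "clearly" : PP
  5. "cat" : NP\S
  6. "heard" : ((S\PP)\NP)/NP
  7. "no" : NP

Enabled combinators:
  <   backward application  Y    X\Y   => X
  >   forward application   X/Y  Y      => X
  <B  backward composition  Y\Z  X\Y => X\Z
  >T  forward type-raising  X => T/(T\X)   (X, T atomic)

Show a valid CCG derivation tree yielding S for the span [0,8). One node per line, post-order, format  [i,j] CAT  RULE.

[0,8] S   >
  [0,3] S/(S\PP)   >
    [0,1] "that" : (S/(S\PP))/NP
    [1,3] NP   >
      [1,2] "on" : NP/PP
      [2,3] "in" : PP
  [3,8] S\PP   <
    [3,6] NP   >
      [3,5] NP/(NP\S)   >
        [3,4] "map" : (NP/(NP\S))/PP
        [4,5] "clearly" : PP
      [5,6] "cat" : NP\S
    [6,8] (S\PP)\NP   >
      [6,7] "heard" : ((S\PP)\NP)/NP
      [7,8] "no" : NP

[0,1] (S/(S\PP))/NP  lex  "that"
[1,2] NP/PP  lex  "on"
[2,3] PP  lex  "in"
[1,3] NP  >  k=2
[0,3] S/(S\PP)  >  k=1
[3,4] (NP/(NP\S))/PP  lex  "map"
[4,5] PP  lex  "clearly"
[3,5] NP/(NP\S)  >  k=4
[5,6] NP\S  lex  "cat"
[3,6] NP  >  k=5
[6,7] ((S\PP)\NP)/NP  lex  "heard"
[7,8] NP  lex  "no"
[6,8] (S\PP)\NP  >  k=7
[3,8] S\PP  <  k=6
[0,8] S  >  k=3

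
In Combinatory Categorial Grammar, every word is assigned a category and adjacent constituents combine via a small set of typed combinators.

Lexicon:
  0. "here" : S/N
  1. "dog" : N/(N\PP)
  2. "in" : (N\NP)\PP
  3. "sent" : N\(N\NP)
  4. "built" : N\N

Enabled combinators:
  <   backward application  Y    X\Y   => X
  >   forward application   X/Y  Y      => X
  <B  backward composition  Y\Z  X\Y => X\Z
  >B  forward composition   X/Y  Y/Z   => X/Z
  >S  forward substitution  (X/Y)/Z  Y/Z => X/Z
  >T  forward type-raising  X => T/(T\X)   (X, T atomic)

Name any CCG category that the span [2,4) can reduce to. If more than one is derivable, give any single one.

[0,5] S   >
  [0,1] "here" : S/N
  [1,5] N   >
    [1,2] "dog" : N/(N\PP)
    [2,5] N\PP   <B
      [2,4] N\PP   <B
        [2,3] "in" : (N\NP)\PP
        [3,4] "sent" : N\(N\NP)
      [4,5] "built" : N\N

N\PP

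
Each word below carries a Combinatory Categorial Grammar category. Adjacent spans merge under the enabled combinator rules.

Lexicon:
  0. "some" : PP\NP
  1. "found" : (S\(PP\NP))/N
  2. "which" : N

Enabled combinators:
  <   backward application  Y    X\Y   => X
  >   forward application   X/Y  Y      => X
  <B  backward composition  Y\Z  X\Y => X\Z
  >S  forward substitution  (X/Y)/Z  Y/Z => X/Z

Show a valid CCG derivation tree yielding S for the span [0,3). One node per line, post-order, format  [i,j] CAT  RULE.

[0,3] S   <
  [0,1] "some" : PP\NP
  [1,3] S\(PP\NP)   >
    [1,2] "found" : (S\(PP\NP))/N
    [2,3] "which" : N

[0,1] PP\NP  lex  "some"
[1,2] (S\(PP\NP))/N  lex  "found"
[2,3] N  lex  "which"
[1,3] S\(PP\NP)  >  k=2
[0,3] S  <  k=1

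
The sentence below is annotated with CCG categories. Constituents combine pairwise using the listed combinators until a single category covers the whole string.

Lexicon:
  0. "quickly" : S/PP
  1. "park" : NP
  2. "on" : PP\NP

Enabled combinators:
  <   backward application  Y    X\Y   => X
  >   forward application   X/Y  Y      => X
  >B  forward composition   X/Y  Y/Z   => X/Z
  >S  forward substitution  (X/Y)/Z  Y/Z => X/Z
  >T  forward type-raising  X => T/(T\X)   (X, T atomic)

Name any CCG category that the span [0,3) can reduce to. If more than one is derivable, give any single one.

[0,3] S   >
  [0,1] "quickly" : S/PP
  [1,3] PP   >
    [1,2] PP/(PP\NP)   >T
      [1,2] "park" : NP
    [2,3] "on" : PP\NP

S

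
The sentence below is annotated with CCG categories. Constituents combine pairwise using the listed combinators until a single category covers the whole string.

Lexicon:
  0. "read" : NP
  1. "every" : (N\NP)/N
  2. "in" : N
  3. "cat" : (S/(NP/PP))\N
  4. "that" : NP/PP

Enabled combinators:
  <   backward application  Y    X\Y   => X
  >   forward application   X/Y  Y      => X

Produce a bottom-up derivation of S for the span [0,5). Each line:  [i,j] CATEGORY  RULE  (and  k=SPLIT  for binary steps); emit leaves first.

[0,1] NP  lex  "read"
[1,2] (N\NP)/N  lex  "every"
[2,3] N  lex  "in"
[1,3] N\NP  >  k=2
[0,3] N  <  k=1
[3,4] (S/(NP/PP))\N  lex  "cat"
[0,4] S/(NP/PP)  <  k=3
[4,5] NP/PP  lex  "that"
[0,5] S  >  k=4

[0,5] S   >
  [0,4] S/(NP/PP)   <
    [0,3] N   <
      [0,1] "read" : NP
      [1,3] N\NP   >
        [1,2] "every" : (N\NP)/N
        [2,3] "in" : N
    [3,4] "cat" : (S/(NP/PP))\N
  [4,5] "that" : NP/PP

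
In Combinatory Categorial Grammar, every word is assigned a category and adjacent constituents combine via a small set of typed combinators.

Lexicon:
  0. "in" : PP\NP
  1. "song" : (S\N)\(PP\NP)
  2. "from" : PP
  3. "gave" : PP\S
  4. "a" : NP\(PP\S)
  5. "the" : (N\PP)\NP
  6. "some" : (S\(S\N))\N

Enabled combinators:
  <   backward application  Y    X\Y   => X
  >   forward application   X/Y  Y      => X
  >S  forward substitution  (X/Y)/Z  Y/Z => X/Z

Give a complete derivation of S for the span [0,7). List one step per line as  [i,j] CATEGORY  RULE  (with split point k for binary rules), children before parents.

[0,7] S   <
  [0,2] S\N   <
    [0,1] "in" : PP\NP
    [1,2] "song" : (S\N)\(PP\NP)
  [2,7] S\(S\N)   <
    [2,6] N   <
      [2,3] "from" : PP
      [3,6] N\PP   <
        [3,5] NP   <
          [3,4] "gave" : PP\S
          [4,5] "a" : NP\(PP\S)
        [5,6] "the" : (N\PP)\NP
    [6,7] "some" : (S\(S\N))\N

[0,1] PP\NP  lex  "in"
[1,2] (S\N)\(PP\NP)  lex  "song"
[0,2] S\N  <  k=1
[2,3] PP  lex  "from"
[3,4] PP\S  lex  "gave"
[4,5] NP\(PP\S)  lex  "a"
[3,5] NP  <  k=4
[5,6] (N\PP)\NP  lex  "the"
[3,6] N\PP  <  k=5
[2,6] N  <  k=3
[6,7] (S\(S\N))\N  lex  "some"
[2,7] S\(S\N)  <  k=6
[0,7] S  <  k=2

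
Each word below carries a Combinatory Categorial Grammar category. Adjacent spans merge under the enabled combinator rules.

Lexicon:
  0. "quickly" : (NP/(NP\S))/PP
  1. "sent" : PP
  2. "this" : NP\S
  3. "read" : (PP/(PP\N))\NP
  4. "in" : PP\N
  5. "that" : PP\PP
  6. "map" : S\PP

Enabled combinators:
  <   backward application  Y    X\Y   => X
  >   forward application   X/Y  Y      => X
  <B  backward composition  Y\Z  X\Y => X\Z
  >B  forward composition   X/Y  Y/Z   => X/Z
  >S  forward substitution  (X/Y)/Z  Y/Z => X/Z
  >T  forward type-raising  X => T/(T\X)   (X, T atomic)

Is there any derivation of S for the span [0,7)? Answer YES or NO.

[0,7] S   <
  [0,6] PP   >
    [0,4] PP/(PP\N)   <
      [0,3] NP   >
        [0,2] NP/(NP\S)   >
          [0,1] "quickly" : (NP/(NP\S))/PP
          [1,2] "sent" : PP
        [2,3] "this" : NP\S
      [3,4] "read" : (PP/(PP\N))\NP
    [4,6] PP\N   <B
      [4,5] "in" : PP\N
      [5,6] "that" : PP\PP
  [6,7] "map" : S\PP

YES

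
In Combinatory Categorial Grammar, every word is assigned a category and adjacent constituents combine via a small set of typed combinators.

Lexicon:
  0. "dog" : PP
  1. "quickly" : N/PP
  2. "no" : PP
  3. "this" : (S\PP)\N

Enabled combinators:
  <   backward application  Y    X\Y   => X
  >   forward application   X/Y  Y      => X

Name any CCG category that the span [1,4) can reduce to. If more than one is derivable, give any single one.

S\PP

[0,4] S   <
  [0,1] "dog" : PP
  [1,4] S\PP   <
    [1,3] N   >
      [1,2] "quickly" : N/PP
      [2,3] "no" : PP
    [3,4] "this" : (S\PP)\N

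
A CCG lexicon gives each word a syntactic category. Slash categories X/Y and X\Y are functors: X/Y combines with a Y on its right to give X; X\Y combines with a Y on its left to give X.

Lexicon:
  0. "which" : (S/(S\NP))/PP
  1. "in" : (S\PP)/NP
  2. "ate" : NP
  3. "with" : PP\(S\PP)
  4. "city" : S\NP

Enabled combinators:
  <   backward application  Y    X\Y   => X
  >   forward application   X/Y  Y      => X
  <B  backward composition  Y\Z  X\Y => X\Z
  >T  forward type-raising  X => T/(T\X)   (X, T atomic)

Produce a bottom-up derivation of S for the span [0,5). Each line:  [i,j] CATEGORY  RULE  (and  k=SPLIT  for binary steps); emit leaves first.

[0,5] S   >
  [0,4] S/(S\NP)   >
    [0,1] "which" : (S/(S\NP))/PP
    [1,4] PP   <
      [1,3] S\PP   >
        [1,2] "in" : (S\PP)/NP
        [2,3] "ate" : NP
      [3,4] "with" : PP\(S\PP)
  [4,5] "city" : S\NP

[0,1] (S/(S\NP))/PP  lex  "which"
[1,2] (S\PP)/NP  lex  "in"
[2,3] NP  lex  "ate"
[1,3] S\PP  >  k=2
[3,4] PP\(S\PP)  lex  "with"
[1,4] PP  <  k=3
[0,4] S/(S\NP)  >  k=1
[4,5] S\NP  lex  "city"
[0,5] S  >  k=4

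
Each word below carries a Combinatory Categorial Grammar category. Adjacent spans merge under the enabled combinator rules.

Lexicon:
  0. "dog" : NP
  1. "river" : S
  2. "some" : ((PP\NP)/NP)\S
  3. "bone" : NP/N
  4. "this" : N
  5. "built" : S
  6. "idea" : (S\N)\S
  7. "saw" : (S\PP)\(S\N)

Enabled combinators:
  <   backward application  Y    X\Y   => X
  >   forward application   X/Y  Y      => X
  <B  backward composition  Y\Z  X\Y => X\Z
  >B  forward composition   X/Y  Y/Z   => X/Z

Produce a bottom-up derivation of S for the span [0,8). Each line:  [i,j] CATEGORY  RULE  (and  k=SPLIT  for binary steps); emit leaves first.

[0,1] NP  lex  "dog"
[1,2] S  lex  "river"
[2,3] ((PP\NP)/NP)\S  lex  "some"
[1,3] (PP\NP)/NP  <  k=2
[3,4] NP/N  lex  "bone"
[4,5] N  lex  "this"
[3,5] NP  >  k=4
[1,5] PP\NP  >  k=3
[0,5] PP  <  k=1
[5,6] S  lex  "built"
[6,7] (S\N)\S  lex  "idea"
[5,7] S\N  <  k=6
[7,8] (S\PP)\(S\N)  lex  "saw"
[5,8] S\PP  <  k=7
[0,8] S  <  k=5

[0,8] S   <
  [0,5] PP   <
    [0,1] "dog" : NP
    [1,5] PP\NP   >
      [1,3] (PP\NP)/NP   <
        [1,2] "river" : S
        [2,3] "some" : ((PP\NP)/NP)\S
      [3,5] NP   >
        [3,4] "bone" : NP/N
        [4,5] "this" : N
  [5,8] S\PP   <
    [5,7] S\N   <
      [5,6] "built" : S
      [6,7] "idea" : (S\N)\S
    [7,8] "saw" : (S\PP)\(S\N)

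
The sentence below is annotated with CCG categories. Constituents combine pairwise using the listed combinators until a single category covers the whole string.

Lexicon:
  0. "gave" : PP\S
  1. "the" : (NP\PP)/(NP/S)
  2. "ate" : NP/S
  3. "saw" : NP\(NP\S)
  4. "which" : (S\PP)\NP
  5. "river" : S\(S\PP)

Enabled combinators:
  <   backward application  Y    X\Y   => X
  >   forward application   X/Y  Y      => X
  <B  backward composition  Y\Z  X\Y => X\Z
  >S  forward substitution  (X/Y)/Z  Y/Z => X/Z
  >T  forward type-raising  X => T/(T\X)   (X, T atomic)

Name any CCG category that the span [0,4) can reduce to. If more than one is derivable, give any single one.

[0,6] S   <
  [0,4] NP   <
    [0,3] NP\S   <B
      [0,1] "gave" : PP\S
      [1,3] NP\PP   >
        [1,2] "the" : (NP\PP)/(NP/S)
        [2,3] "ate" : NP/S
    [3,4] "saw" : NP\(NP\S)
  [4,6] S\NP   <B
    [4,5] "which" : (S\PP)\NP
    [5,6] "river" : S\(S\PP)

NP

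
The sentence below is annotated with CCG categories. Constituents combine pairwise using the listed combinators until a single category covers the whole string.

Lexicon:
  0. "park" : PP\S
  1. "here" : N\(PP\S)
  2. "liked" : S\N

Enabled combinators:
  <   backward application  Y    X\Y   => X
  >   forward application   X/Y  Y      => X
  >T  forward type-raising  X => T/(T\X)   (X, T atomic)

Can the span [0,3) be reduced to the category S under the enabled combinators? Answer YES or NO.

YES

[0,3] S   <
  [0,2] N   <
    [0,1] "park" : PP\S
    [1,2] "here" : N\(PP\S)
  [2,3] "liked" : S\N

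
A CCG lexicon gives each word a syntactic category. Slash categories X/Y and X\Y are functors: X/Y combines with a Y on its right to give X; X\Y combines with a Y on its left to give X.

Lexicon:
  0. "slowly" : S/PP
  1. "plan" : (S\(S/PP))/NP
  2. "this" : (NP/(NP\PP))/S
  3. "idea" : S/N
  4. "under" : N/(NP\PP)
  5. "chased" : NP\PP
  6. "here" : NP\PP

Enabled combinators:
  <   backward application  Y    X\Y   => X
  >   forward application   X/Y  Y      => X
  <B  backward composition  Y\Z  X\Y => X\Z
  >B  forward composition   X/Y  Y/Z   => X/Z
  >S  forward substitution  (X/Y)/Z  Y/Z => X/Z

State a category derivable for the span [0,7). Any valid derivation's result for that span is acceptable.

[0,7] S   <
  [0,1] "slowly" : S/PP
  [1,7] S\(S/PP)   >
    [1,2] "plan" : (S\(S/PP))/NP
    [2,7] NP   >
      [2,6] NP/(NP\PP)   >
        [2,3] "this" : (NP/(NP\PP))/S
        [3,6] S   >
          [3,4] "idea" : S/N
          [4,6] N   >
            [4,5] "under" : N/(NP\PP)
            [5,6] "chased" : NP\PP
      [6,7] "here" : NP\PP

S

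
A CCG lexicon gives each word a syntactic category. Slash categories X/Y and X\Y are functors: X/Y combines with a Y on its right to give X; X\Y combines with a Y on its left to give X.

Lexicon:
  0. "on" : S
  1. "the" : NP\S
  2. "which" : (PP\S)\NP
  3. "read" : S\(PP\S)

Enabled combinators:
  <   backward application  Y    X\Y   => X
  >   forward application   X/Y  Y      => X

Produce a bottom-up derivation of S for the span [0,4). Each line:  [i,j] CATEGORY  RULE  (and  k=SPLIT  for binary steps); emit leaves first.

[0,1] S  lex  "on"
[1,2] NP\S  lex  "the"
[0,2] NP  <  k=1
[2,3] (PP\S)\NP  lex  "which"
[0,3] PP\S  <  k=2
[3,4] S\(PP\S)  lex  "read"
[0,4] S  <  k=3

[0,4] S   <
  [0,3] PP\S   <
    [0,2] NP   <
      [0,1] "on" : S
      [1,2] "the" : NP\S
    [2,3] "which" : (PP\S)\NP
  [3,4] "read" : S\(PP\S)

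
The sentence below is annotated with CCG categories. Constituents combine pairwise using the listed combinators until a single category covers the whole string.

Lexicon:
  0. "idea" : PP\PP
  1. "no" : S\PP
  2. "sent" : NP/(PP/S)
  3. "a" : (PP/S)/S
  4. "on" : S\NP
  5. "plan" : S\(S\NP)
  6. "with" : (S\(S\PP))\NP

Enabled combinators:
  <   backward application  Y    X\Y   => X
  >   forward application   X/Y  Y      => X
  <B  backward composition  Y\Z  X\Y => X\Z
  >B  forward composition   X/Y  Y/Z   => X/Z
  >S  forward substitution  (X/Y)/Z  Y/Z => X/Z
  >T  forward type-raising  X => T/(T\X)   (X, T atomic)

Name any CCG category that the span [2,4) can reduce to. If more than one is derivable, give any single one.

[0,7] S   <
  [0,2] S\PP   <B
    [0,1] "idea" : PP\PP
    [1,2] "no" : S\PP
  [2,7] S\(S\PP)   <
    [2,6] NP   >
      [2,4] NP/S   >B
        [2,3] "sent" : NP/(PP/S)
        [3,4] "a" : (PP/S)/S
      [4,6] S   <
        [4,5] "on" : S\NP
        [5,6] "plan" : S\(S\NP)
    [6,7] "with" : (S\(S\PP))\NP

NP/S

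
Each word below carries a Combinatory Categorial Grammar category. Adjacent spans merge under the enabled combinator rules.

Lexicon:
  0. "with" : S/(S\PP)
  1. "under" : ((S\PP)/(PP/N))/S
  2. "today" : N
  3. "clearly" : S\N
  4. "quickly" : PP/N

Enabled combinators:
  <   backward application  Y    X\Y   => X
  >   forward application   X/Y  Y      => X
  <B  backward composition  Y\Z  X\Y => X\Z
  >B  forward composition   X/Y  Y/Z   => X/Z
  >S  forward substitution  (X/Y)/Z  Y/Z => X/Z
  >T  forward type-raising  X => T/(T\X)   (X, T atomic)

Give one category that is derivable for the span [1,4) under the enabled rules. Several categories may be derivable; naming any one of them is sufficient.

(S\PP)/(PP/N)

[0,5] S   >
  [0,1] "with" : S/(S\PP)
  [1,5] S\PP   >
    [1,4] (S\PP)/(PP/N)   >
      [1,2] "under" : ((S\PP)/(PP/N))/S
      [2,4] S   <
        [2,3] "today" : N
        [3,4] "clearly" : S\N
    [4,5] "quickly" : PP/N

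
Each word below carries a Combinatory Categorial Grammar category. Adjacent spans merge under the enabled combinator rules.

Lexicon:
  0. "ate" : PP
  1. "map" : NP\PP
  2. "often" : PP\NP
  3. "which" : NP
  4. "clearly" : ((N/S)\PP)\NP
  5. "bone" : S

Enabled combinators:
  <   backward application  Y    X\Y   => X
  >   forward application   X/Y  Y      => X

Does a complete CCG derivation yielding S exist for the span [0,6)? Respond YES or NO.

NO

PP NP\PP PP\NP NP ((N/S)\PP)\NP S
CKY chart[0,6] = {N}; S ∉ chart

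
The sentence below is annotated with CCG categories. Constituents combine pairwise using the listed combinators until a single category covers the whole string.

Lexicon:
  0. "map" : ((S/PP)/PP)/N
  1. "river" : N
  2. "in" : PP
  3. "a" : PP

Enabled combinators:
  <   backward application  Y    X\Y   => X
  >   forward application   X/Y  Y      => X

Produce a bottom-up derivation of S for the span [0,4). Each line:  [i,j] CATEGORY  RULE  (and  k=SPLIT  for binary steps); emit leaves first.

[0,1] ((S/PP)/PP)/N  lex  "map"
[1,2] N  lex  "river"
[0,2] (S/PP)/PP  >  k=1
[2,3] PP  lex  "in"
[0,3] S/PP  >  k=2
[3,4] PP  lex  "a"
[0,4] S  >  k=3

[0,4] S   >
  [0,3] S/PP   >
    [0,2] (S/PP)/PP   >
      [0,1] "map" : ((S/PP)/PP)/N
      [1,2] "river" : N
    [2,3] "in" : PP
  [3,4] "a" : PP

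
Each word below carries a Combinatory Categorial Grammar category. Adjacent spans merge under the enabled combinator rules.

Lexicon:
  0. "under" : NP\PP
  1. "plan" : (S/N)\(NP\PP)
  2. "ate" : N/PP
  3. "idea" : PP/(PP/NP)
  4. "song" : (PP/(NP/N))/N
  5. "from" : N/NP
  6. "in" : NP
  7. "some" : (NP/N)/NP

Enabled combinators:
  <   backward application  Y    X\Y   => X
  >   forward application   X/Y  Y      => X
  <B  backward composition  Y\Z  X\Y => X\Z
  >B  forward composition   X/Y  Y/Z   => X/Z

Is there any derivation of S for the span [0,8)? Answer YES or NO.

YES

[0,8] S   >
  [0,3] S/PP   >B
    [0,2] S/N   <
      [0,1] "under" : NP\PP
      [1,2] "plan" : (S/N)\(NP\PP)
    [2,3] "ate" : N/PP
  [3,8] PP   >
    [3,4] "idea" : PP/(PP/NP)
    [4,8] PP/NP   >B
      [4,7] PP/(NP/N)   >
        [4,5] "song" : (PP/(NP/N))/N
        [5,7] N   >
          [5,6] "from" : N/NP
          [6,7] "in" : NP
      [7,8] "some" : (NP/N)/NP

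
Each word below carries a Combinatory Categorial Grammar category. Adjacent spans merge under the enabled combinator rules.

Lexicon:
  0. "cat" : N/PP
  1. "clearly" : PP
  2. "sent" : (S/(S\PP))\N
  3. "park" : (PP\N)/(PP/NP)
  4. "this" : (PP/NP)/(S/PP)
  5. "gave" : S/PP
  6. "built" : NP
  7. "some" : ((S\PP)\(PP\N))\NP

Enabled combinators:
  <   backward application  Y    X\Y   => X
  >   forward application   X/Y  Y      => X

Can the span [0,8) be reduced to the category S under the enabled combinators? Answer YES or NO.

YES

[0,8] S   >
  [0,3] S/(S\PP)   <
    [0,2] N   >
      [0,1] "cat" : N/PP
      [1,2] "clearly" : PP
    [2,3] "sent" : (S/(S\PP))\N
  [3,8] S\PP   <
    [3,6] PP\N   >
      [3,4] "park" : (PP\N)/(PP/NP)
      [4,6] PP/NP   >
        [4,5] "this" : (PP/NP)/(S/PP)
        [5,6] "gave" : S/PP
    [6,8] (S\PP)\(PP\N)   <
      [6,7] "built" : NP
      [7,8] "some" : ((S\PP)\(PP\N))\NP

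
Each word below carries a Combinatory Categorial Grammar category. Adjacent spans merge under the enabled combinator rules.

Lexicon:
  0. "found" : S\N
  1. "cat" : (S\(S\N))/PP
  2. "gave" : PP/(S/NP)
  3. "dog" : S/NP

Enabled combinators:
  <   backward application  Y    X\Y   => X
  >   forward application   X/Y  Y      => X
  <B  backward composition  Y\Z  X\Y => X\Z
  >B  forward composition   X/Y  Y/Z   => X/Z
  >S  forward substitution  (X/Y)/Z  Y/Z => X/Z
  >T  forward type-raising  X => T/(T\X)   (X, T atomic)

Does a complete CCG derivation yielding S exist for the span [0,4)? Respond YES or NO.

[0,4] S   <
  [0,1] "found" : S\N
  [1,4] S\(S\N)   >
    [1,2] "cat" : (S\(S\N))/PP
    [2,4] PP   >
      [2,3] "gave" : PP/(S/NP)
      [3,4] "dog" : S/NP

YES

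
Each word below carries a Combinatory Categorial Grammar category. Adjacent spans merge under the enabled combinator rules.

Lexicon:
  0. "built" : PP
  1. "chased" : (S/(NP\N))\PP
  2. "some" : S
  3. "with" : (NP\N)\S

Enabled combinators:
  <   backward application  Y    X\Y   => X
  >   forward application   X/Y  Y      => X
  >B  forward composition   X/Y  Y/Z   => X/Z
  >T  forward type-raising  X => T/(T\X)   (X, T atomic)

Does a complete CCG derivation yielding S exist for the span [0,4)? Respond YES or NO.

YES

[0,4] S   >
  [0,2] S/(NP\N)   <
    [0,1] "built" : PP
    [1,2] "chased" : (S/(NP\N))\PP
  [2,4] NP\N   <
    [2,3] "some" : S
    [3,4] "with" : (NP\N)\S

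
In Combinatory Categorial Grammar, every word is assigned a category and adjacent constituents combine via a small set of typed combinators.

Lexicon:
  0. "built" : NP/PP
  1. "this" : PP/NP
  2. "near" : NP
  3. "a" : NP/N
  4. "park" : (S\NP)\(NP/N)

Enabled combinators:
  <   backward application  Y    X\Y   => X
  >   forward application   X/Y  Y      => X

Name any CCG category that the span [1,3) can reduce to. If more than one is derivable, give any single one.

[0,5] S   <
  [0,3] NP   >
    [0,1] "built" : NP/PP
    [1,3] PP   >
      [1,2] "this" : PP/NP
      [2,3] "near" : NP
  [3,5] S\NP   <
    [3,4] "a" : NP/N
    [4,5] "park" : (S\NP)\(NP/N)

PP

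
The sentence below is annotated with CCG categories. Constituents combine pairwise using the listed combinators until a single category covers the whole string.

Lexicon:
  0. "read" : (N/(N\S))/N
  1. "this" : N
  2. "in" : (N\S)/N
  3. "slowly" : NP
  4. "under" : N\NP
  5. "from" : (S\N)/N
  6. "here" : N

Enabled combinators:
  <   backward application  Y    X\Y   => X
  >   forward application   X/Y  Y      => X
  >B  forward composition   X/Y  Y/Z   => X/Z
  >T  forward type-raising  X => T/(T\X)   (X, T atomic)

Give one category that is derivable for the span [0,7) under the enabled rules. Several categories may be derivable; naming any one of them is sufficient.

S

[0,7] S   <
  [0,5] N   >
    [0,2] N/(N\S)   >
      [0,1] "read" : (N/(N\S))/N
      [1,2] "this" : N
    [2,5] N\S   >
      [2,3] "in" : (N\S)/N
      [3,5] N   <
        [3,4] "slowly" : NP
        [4,5] "under" : N\NP
  [5,7] S\N   >
    [5,6] "from" : (S\N)/N
    [6,7] "here" : N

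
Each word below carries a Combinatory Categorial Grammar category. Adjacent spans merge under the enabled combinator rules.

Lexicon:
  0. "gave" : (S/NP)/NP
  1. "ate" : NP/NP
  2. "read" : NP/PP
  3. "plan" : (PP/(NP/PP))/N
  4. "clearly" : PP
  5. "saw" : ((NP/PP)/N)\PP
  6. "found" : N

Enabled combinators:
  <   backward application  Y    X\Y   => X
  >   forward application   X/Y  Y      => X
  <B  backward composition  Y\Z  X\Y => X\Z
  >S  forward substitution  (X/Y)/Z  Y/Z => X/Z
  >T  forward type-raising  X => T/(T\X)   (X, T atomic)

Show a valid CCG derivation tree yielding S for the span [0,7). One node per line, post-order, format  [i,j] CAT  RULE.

[0,1] (S/NP)/NP  lex  "gave"
[1,2] NP/NP  lex  "ate"
[0,2] S/NP  >S  k=1
[2,3] NP/PP  lex  "read"
[3,4] (PP/(NP/PP))/N  lex  "plan"
[4,5] PP  lex  "clearly"
[5,6] ((NP/PP)/N)\PP  lex  "saw"
[4,6] (NP/PP)/N  <  k=5
[3,6] PP/N  >S  k=4
[6,7] N  lex  "found"
[3,7] PP  >  k=6
[2,7] NP  >  k=3
[0,7] S  >  k=2

[0,7] S   >
  [0,2] S/NP   >S
    [0,1] "gave" : (S/NP)/NP
    [1,2] "ate" : NP/NP
  [2,7] NP   >
    [2,3] "read" : NP/PP
    [3,7] PP   >
      [3,6] PP/N   >S
        [3,4] "plan" : (PP/(NP/PP))/N
        [4,6] (NP/PP)/N   <
          [4,5] "clearly" : PP
          [5,6] "saw" : ((NP/PP)/N)\PP
      [6,7] "found" : N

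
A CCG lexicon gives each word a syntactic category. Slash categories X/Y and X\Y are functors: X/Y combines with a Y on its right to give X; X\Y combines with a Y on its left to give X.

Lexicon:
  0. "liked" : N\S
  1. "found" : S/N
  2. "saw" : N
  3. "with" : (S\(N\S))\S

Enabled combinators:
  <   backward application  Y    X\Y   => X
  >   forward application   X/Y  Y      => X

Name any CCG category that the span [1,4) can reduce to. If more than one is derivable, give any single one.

S\(N\S)

[0,4] S   <
  [0,1] "liked" : N\S
  [1,4] S\(N\S)   <
    [1,3] S   >
      [1,2] "found" : S/N
      [2,3] "saw" : N
    [3,4] "with" : (S\(N\S))\S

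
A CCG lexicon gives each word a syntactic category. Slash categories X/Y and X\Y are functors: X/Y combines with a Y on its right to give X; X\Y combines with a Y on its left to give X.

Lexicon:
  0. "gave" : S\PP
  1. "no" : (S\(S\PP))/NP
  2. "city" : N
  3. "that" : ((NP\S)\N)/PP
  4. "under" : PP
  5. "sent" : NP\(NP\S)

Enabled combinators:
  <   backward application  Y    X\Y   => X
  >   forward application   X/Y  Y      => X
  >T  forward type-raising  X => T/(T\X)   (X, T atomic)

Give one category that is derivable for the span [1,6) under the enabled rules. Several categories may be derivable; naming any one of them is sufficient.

[0,6] S   <
  [0,1] "gave" : S\PP
  [1,6] S\(S\PP)   >
    [1,2] "no" : (S\(S\PP))/NP
    [2,6] NP   <
      [2,5] NP\S   <
        [2,3] "city" : N
        [3,5] (NP\S)\N   >
          [3,4] "that" : ((NP\S)\N)/PP
          [4,5] "under" : PP
      [5,6] "sent" : NP\(NP\S)

S\(S\PP)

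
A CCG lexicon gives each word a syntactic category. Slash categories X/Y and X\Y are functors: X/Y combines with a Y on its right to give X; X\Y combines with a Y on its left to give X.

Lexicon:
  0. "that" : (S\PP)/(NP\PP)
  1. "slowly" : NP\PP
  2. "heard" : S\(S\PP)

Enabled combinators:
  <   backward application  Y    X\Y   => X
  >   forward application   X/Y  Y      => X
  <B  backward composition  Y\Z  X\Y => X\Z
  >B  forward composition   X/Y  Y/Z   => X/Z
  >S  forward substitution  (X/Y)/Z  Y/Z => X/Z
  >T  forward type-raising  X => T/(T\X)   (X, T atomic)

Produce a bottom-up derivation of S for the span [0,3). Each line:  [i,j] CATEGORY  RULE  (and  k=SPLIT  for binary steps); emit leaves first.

[0,1] (S\PP)/(NP\PP)  lex  "that"
[1,2] NP\PP  lex  "slowly"
[0,2] S\PP  >  k=1
[2,3] S\(S\PP)  lex  "heard"
[0,3] S  <  k=2

[0,3] S   <
  [0,2] S\PP   >
    [0,1] "that" : (S\PP)/(NP\PP)
    [1,2] "slowly" : NP\PP
  [2,3] "heard" : S\(S\PP)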